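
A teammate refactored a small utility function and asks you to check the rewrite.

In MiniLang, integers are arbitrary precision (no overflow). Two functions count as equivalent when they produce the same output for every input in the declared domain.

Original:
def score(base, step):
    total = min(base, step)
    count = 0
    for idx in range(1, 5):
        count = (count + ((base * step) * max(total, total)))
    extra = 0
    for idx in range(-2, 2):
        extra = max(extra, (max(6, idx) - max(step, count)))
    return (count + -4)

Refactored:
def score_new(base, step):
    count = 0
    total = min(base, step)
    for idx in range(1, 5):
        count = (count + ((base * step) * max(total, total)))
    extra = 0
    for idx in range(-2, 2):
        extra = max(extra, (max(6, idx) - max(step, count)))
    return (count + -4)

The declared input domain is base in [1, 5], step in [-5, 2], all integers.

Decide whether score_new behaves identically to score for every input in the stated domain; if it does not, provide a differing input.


Although same computation, different form, 40/40 inputs agree.
verdict: equivalent


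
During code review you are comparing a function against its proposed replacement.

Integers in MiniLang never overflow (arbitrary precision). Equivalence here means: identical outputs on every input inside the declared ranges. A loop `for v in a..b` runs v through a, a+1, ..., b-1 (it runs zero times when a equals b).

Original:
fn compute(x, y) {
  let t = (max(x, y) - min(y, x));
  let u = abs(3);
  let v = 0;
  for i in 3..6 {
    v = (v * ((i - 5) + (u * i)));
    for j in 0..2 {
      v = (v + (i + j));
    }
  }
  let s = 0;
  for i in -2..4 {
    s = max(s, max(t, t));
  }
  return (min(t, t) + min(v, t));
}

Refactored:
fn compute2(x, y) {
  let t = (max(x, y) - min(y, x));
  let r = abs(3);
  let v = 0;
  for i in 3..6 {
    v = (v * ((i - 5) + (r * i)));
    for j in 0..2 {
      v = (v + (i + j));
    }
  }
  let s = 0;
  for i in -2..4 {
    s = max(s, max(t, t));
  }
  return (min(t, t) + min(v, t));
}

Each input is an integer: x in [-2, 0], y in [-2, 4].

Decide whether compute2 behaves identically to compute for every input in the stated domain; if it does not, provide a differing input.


Reading the diff, among the changes: local variable names differ.
One worked example (x=-2, y=1) — compute: t becomes 3; next u becomes 3; next v becomes 0; next at i=3:; next v becomes 0; next at j=0:; next v becomes 3; next at j=1:; next v becomes 7; next at i=4:; next v becomes 77; next at j=0:; next v becomes 81; next at j=1:; next v becomes 86; next at i=5:; next v becomes 1290; next at j=0:; next v becomes 1295; next at j=1:; next v becomes 1301; next s becomes 0; next at i=-2:; next s becomes 3; next at i=-1:; next s becomes 3; next at i=0:; next s becomes 3; next at i=1:; next s becomes 3; next at i=2:; next s becomes 3; next at i=3:; next s becomes 3; next final value 6; compute2: t becomes 3; next r becomes 3; next v becomes 0; next at i=3:; next v becomes 0; next at j=0:; next v becomes 3; next at j=1:; next v becomes 7; next at i=4:; next v becomes 77; next at j=0:; next v becomes 81; next at j=1:; next v becomes 86; next at i=5:; next v becomes 1290; next at j=0:; next v becomes 1295; next at j=1:; next v becomes 1301; next s becomes 0; next at i=-2:; next s becomes 3; next at i=-1:; next s becomes 3; next at i=0:; next s becomes 3; next at i=1:; next s becomes 3; next at i=2:; next s becomes 3; next at i=3:; next s becomes 3; next final value 6; agreement on 6.
Sweeping the whole domain (21 inputs) finds no disagreement.
verdict: equivalent


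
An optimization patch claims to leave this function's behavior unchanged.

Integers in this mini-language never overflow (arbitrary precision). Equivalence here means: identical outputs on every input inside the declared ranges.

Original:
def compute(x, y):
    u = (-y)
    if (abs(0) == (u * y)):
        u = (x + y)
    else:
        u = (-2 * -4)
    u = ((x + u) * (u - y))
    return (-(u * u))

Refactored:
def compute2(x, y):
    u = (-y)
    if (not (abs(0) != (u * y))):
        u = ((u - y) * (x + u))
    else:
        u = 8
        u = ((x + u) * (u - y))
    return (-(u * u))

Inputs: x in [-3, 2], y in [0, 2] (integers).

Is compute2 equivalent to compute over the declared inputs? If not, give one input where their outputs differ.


Consider the input x=-3, y=0.
compute: u = 0; (abs(0) == (u * y)) -> true; u = -3; u = 18; return -324
compute2: u = 0; (not (abs(0) != (u * y))) -> true; u = 0; return 0
-324 vs 0 — the two versions disagree here.
verdict: not equivalent; witness: x=-3, y=0


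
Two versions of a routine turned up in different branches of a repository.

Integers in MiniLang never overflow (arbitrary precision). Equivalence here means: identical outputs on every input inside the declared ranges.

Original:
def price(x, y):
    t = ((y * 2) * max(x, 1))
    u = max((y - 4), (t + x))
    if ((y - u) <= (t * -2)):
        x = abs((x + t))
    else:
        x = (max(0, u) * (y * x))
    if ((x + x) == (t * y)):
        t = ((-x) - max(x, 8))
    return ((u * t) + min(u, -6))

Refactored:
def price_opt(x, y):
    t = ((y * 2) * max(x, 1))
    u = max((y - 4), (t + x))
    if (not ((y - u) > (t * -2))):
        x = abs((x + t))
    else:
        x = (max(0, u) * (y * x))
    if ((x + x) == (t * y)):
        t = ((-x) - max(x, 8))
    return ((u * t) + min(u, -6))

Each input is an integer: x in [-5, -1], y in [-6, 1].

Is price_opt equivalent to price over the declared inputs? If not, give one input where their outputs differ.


The two are interchangeable: comparison usage differs, plus boolean connective usage differs, and every declared input agrees.
Spot check at x=-1, y=-5 — price: t becomes -10; next u becomes -9; next ((y - u) <= (t * -2)) evaluates to true; next x becomes 11; next ((x + x) == (t * y)) evaluates to false; next final value 81. price_opt: t becomes -10; next u becomes -9; next (not ((y - u) > (t * -2))) evaluates to true; next x becomes 11; next ((x + x) == (t * y)) evaluates to false; next final value 81. Both give 81.
An exhaustive pass over the 40 declared inputs shows identical outputs.
verdict: equivalent


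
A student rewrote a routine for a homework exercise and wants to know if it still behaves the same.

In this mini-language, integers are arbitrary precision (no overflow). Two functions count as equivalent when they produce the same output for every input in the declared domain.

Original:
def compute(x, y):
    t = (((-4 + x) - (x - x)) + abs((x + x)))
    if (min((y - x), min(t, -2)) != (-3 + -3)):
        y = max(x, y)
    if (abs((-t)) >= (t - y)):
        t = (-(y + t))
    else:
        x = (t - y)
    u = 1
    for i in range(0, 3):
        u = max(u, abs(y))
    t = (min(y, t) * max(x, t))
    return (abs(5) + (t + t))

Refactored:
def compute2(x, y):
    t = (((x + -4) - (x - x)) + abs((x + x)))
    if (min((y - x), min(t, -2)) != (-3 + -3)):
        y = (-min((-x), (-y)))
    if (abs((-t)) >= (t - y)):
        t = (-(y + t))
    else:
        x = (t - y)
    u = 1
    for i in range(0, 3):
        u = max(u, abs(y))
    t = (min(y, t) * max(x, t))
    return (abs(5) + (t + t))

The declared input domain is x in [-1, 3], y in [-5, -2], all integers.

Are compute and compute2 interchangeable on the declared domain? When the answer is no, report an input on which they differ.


Side by side, the visible changes include: min/max/abs usage differs.
As a probe, take x=3, y=-5: compute runs t := 5 | (min((y - x), min(t, -2)) != (-3 + -3)): true | y := 3 | (abs((-t)) >= (t - y)): true | t := -8 | u := 1 | iter i=0: | u := 3 | iter i=1: | u := 3 | iter i=2: | u := 3 | t := -24 | result -43; compute2 runs t := 5 | (min((y - x), min(t, -2)) != (-3 + -3)): true | y := 3 | (abs((-t)) >= (t - y)): true | t := -8 | u := 1 | iter i=0: | u := 3 | iter i=1: | u := 3 | iter i=2: | u := 3 | t := -24 | result -43; both end at -43.
Every one of the 20 inputs gives matching results.
verdict: equivalent


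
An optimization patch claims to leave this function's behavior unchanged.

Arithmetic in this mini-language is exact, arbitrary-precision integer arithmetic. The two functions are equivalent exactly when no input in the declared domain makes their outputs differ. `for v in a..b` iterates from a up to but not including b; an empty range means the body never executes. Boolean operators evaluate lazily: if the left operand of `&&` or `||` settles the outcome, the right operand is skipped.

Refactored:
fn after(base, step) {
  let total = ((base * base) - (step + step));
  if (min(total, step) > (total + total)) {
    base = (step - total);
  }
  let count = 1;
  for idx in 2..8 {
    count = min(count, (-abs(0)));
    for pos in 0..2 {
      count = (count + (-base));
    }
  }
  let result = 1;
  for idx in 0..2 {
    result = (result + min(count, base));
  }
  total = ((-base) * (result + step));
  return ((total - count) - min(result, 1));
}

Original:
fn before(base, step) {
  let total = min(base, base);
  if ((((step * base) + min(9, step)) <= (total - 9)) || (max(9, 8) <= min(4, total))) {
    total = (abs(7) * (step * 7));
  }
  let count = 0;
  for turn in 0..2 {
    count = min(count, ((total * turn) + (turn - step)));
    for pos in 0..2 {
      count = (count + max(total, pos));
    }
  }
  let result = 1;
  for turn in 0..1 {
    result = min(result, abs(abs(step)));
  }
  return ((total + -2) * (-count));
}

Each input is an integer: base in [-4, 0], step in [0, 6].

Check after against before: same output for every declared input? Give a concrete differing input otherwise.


These are not equivalent — on base=-4, step=0 the outputs split (-12 vs -29).
before: total becomes -4; next ((((step * base) + min(9, step)) <= (total - 9)) || (max(9, 8) <= min(4, total))) evaluates to false; next count becomes 0; next at turn=0:; next count becomes 0; next at pos=0:; next count becomes 0; next at pos=1:; next count becomes 1; next at turn=1:; next count becomes -3; next at pos=0:; next count becomes -3; next at pos=1:; next count becomes -2; next result becomes 1; next at turn=0:; next result becomes 0; next final value -12
after: total becomes 16; next (min(total, step) > (total + total)) evaluates to false; next count becomes 1; next at idx=2:; next count becomes 0; next at pos=0:; next count becomes 4; next at pos=1:; next count becomes 8; next at idx=3:; next count becomes 0; next at pos=0:; next count becomes 4; next at pos=1:; next count becomes 8; next at idx=4:; next count becomes 0; next at pos=0:; next count becomes 4; next at pos=1:; next count becomes 8; next at idx=5:; next count becomes 0; next at pos=0:; next count becomes 4; next at pos=1:; next count becomes 8; next at idx=6:; next count becomes 0; next at pos=0:; next count becomes 4; next at pos=1:; next count becomes 8; next at idx=7:; next count becomes 0; next at pos=0:; next count becomes 4; next at pos=1:; next count becomes 8; next result becomes 1; next at idx=0:; next result becomes -3; next at idx=1:; next result becomes -7; next total becomes -28; next final value -29
verdict: not equivalent; witness: base=-4, step=0


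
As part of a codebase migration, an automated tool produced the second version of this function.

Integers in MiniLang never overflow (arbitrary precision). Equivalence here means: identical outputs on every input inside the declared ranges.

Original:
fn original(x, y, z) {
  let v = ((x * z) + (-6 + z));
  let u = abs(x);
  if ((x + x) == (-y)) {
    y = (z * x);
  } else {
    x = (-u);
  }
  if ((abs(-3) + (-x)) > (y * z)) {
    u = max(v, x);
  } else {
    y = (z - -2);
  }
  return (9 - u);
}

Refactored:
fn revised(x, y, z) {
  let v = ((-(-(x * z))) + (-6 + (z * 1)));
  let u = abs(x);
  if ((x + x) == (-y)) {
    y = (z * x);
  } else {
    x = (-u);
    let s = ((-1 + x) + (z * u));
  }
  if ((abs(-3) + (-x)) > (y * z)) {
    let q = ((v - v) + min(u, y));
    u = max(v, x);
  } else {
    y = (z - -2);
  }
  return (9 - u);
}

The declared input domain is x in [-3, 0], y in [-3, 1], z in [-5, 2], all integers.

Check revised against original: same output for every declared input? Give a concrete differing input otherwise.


Among the additions is an assignment to `q` whose value nothing reads, and its value is discarded.
One worked example (x=-3, y=-3, z=-5) — original: v=4, then u=3, then ((x + x) == (-y)) is false, then x=-3, then ((abs(-3) + (-x)) > (y * z)) is false, then y=-3, then returns 6; revised: v=4, then u=3, then ((x + x) == (-y)) is false, then x=-3, then s=-19, then ((abs(-3) + (-x)) > (y * z)) is false, then y=-3, then returns 6; agreement on 6.
Sweeping the whole domain (160 inputs) finds no disagreement.
verdict: equivalent


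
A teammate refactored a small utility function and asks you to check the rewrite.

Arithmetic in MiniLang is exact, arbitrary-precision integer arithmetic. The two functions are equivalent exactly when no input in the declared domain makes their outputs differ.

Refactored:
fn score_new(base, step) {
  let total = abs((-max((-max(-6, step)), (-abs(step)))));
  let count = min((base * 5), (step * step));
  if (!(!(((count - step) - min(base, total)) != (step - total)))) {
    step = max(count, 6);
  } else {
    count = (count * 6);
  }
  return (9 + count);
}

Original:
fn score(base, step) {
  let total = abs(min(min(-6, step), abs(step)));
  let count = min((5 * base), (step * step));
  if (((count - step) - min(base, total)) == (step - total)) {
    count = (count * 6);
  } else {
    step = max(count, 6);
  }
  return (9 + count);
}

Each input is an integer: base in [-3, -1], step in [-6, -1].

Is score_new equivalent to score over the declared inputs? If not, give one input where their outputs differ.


Run the pair on base=-3, step=-4.
score: total becomes 6; next count becomes -15; next (((count - step) - min(base, total)) == (step - total)) evaluates to false; next step becomes 6; next final value -6
score_new: total becomes 4; next count becomes -15; next (!(!(((count - step) - min(base, total)) != (step - total)))) evaluates to false; next count becomes -90; next final value -81
-6 against -81: the behavior changed.
verdict: not equivalent; witness: base=-3, step=-4


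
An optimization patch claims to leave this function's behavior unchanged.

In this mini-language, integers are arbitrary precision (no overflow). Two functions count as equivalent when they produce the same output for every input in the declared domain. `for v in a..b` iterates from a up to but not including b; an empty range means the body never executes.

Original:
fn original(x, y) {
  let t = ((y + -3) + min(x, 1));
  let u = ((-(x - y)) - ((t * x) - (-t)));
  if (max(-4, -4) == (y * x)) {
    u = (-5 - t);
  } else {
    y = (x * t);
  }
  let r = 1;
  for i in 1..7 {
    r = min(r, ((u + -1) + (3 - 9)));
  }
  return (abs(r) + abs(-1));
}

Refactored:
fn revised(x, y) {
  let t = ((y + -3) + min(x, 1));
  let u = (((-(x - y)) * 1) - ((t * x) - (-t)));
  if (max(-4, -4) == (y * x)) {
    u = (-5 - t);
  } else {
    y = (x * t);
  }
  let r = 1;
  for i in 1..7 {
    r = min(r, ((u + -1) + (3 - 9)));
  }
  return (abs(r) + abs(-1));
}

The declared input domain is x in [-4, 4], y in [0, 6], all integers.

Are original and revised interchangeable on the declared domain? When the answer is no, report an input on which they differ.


Comparing the listings, the differences include: constant usage differs, and arithmetic usage differs.
As a probe, take x=-2, y=0: original runs t := -5 | u := -3 | (max(-4, -4) == (y * x)): false | y := 10 | r := 1 | iter i=1: | r := -10 | iter i=2: | r := -10 | iter i=3: | r := -10 | iter i=4: | r := -10 | iter i=5: | r := -10 | iter i=6: | r := -10 | result 11; revised runs t := -5 | u := -3 | (max(-4, -4) == (y * x)): false | y := 10 | r := 1 | iter i=1: | r := -10 | iter i=2: | r := -10 | iter i=3: | r := -10 | iter i=4: | r := -10 | iter i=5: | r := -10 | iter i=6: | r := -10 | result 11; both end at 11.
Across all 63 domain points the two functions coincide.
verdict: equivalent


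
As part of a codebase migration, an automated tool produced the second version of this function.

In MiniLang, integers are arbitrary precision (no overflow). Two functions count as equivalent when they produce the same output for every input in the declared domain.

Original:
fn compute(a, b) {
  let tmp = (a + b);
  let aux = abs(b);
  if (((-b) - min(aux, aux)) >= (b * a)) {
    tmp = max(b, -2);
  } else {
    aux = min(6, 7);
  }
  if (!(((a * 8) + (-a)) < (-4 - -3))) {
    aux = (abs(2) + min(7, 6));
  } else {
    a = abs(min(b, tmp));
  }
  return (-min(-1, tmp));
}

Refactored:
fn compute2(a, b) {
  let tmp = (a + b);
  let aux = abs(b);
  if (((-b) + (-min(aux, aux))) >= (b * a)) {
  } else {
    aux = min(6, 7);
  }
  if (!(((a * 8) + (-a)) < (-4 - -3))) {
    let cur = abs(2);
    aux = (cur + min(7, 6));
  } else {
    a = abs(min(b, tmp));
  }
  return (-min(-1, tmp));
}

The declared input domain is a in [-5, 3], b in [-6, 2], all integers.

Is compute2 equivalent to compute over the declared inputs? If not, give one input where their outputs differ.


These are not equivalent — on a=-5, b=0 the outputs split (1 vs 5).
compute: tmp=-5, then aux=0, then (((-b) - min(aux, aux)) >= (b * a)) is true, then tmp=0, then (!(((a * 8) + (-a)) < (-4 - -3))) is false, then a=0, then returns 1
compute2: tmp=-5, then aux=0, then (((-b) + (-min(aux, aux))) >= (b * a)) is true, then (!(((a * 8) + (-a)) < (-4 - -3))) is false, then a=5, then returns 5
verdict: not equivalent; witness: a=-5, b=0


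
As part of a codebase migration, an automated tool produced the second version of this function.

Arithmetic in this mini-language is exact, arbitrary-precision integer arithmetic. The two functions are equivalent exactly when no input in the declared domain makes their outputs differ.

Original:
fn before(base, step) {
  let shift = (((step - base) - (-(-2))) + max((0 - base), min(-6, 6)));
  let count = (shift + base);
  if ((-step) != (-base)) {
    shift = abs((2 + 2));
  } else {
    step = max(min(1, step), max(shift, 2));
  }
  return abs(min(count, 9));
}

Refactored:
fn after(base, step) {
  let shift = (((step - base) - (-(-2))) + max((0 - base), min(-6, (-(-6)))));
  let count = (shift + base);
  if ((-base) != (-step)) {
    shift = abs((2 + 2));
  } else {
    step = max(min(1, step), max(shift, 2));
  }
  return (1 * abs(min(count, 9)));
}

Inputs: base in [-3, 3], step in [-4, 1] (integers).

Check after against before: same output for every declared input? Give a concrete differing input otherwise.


The two are interchangeable: constant usage differs, and arithmetic usage differs, and every declared input agrees.
One worked example (base=3, step=-4) — before: shift becomes -12; next count becomes -9; next ((-step) != (-base)) evaluates to true; next shift becomes 4; next final value 9; after: shift becomes -12; next count becomes -9; next ((-base) != (-step)) evaluates to true; next shift becomes 4; next final value 9; agreement on 9.
An exhaustive pass over the 42 declared inputs shows identical outputs.
verdict: equivalent


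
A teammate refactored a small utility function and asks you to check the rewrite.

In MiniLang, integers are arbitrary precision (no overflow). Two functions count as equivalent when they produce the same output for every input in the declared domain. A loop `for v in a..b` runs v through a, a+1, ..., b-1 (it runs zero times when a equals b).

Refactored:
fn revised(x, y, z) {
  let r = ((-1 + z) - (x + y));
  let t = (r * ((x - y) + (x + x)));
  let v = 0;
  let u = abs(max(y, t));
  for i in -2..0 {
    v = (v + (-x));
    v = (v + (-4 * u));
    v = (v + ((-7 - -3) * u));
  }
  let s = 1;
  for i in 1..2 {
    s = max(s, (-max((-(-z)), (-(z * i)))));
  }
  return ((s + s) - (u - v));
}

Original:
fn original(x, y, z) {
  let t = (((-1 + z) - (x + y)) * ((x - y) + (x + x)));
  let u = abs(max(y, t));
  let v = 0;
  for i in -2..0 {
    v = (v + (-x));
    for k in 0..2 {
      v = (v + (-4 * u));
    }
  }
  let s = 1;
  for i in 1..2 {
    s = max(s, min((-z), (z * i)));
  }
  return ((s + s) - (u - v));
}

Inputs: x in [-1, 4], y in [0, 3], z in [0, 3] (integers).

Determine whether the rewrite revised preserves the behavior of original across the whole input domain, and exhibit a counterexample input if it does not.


Comparing the listings, the differences include: arithmetic usage differs; statement counts differ; local variable names differ; loop structure differs; min/max/abs usage differs; constant usage differs.
Spot check at x=3, y=2, z=0 — original: t := -42 | u := 2 | v := 0 | iter i=-2: | v := -3 | iter k=0: | v := -11 | iter k=1: | v := -19 | iter i=-1: | v := -22 | iter k=0: | v := -30 | iter k=1: | v := -38 | s := 1 | iter i=1: | s := 1 | result -38. revised: r := -6 | t := -42 | v := 0 | u := 2 | iter i=-2: | v := -3 | v := -11 | v := -19 | iter i=-1: | v := -22 | v := -30 | v := -38 | s := 1 | iter i=1: | s := 1 | result -38. Both give -38.
Every one of the 96 inputs gives matching results.
verdict: equivalent


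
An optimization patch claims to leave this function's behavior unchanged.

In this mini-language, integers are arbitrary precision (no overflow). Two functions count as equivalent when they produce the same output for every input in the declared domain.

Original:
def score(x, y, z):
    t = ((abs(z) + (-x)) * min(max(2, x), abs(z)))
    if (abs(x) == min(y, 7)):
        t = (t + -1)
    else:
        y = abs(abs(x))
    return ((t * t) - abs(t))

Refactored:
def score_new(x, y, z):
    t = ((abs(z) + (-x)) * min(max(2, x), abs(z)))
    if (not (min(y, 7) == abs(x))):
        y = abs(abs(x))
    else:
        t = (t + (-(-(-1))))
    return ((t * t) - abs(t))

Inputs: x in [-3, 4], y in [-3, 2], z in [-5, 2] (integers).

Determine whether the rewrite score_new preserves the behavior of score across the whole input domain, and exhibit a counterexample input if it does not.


Side by side, the visible changes include: boolean connective usage differs.
Tracing x=1, y=-1, z=-1: score: t := 0 | (abs(x) == min(y, 7)): false | y := 1 | result 0 | score_new: t := 0 | (not (min(y, 7) == abs(x))): true | y := 1 | result 0 — matching result 0.
An exhaustive pass over the 384 declared inputs shows identical outputs.
verdict: equivalent


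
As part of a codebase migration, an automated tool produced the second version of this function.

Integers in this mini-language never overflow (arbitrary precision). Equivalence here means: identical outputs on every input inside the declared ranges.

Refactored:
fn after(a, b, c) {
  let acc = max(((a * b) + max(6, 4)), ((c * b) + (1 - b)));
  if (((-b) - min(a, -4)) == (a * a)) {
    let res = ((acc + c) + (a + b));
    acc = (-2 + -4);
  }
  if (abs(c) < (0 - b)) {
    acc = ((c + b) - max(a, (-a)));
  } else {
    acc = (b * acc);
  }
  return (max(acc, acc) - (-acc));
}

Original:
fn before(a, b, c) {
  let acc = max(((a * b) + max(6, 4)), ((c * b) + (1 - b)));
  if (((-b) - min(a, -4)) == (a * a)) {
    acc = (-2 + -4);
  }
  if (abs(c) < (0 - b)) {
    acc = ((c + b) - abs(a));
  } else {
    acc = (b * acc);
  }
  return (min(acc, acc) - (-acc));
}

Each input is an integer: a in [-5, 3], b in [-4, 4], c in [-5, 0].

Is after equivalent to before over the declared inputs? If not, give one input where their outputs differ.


Equivalent. The one real change (`min(acc, acc)` became `max(acc, acc)`) has no effect anywhere in the declared ranges.
Sweeping the whole domain (486 inputs) finds no disagreement.
Spot check at a=3, b=4, c=-2 — before: acc becomes 18; next (((-b) - min(a, -4)) == (a * a)) evaluates to false; next (abs(c) < (0 - b)) evaluates to false; next acc becomes 72; next final value 144. after: acc becomes 18; next (((-b) - min(a, -4)) == (a * a)) evaluates to false; next (abs(c) < (0 - b)) evaluates to false; next acc becomes 72; next final value 144. Both give 144.
verdict: equivalent


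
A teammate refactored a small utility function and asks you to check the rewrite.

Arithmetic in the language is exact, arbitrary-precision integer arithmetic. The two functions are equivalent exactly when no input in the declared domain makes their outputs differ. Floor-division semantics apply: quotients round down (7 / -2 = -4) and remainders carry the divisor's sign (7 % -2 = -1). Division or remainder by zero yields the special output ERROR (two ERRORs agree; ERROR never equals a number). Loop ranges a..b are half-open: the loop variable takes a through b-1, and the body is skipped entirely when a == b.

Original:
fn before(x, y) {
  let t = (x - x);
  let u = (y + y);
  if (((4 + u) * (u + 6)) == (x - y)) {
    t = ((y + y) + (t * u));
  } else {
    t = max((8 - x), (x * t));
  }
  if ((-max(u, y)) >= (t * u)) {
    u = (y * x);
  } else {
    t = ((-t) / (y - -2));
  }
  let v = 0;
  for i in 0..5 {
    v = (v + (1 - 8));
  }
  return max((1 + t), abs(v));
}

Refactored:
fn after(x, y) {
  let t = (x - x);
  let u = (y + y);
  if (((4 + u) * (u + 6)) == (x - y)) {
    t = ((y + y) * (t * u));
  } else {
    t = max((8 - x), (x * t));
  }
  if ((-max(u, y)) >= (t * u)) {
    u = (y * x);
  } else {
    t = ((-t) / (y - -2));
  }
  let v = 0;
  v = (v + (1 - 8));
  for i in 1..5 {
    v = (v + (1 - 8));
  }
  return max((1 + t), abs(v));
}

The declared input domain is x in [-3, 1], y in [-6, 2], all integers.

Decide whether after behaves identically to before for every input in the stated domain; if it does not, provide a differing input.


There is a counterexample at x=-2, y=-2: ERROR on one side, 35 on the other.
before: t := 0 | u := -4 | (((4 + u) * (u + 6)) == (x - y)): true | t := -4 | ((-max(u, y)) >= (t * u)): false | divide-by-zero, output ERROR
after: t := 0 | u := -4 | (((4 + u) * (u + 6)) == (x - y)): true | t := 0 | ((-max(u, y)) >= (t * u)): true | u := 4 | v := 0 | v := -7 | iter i=1: | v := -14 | iter i=2: | v := -21 | iter i=3: | v := -28 | iter i=4: | v := -35 | result 35
verdict: not equivalent; witness: x=-2, y=-2


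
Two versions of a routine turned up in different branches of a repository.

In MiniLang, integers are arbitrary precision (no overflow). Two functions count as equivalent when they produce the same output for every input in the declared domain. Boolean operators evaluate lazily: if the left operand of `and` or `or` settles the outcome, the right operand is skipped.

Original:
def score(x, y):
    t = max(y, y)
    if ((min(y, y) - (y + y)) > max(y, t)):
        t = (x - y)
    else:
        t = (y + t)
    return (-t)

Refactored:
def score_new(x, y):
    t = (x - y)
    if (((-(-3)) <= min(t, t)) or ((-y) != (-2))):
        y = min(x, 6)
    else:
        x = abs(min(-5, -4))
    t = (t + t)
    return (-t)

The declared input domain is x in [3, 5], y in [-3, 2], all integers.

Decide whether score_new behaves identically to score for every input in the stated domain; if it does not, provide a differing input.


There is a counterexample at x=3, y=-3: -6 on one side, -12 on the other.
score: t becomes -3; next ((min(y, y) - (y + y)) > max(y, t)) evaluates to true; next t becomes 6; next final value -6
score_new: t becomes 6; next (((-(-3)) <= min(t, t)) or ((-y) != (-2))) evaluates to true; next y becomes 3; next t becomes 12; next final value -12
verdict: not equivalent; witness: x=3, y=-3


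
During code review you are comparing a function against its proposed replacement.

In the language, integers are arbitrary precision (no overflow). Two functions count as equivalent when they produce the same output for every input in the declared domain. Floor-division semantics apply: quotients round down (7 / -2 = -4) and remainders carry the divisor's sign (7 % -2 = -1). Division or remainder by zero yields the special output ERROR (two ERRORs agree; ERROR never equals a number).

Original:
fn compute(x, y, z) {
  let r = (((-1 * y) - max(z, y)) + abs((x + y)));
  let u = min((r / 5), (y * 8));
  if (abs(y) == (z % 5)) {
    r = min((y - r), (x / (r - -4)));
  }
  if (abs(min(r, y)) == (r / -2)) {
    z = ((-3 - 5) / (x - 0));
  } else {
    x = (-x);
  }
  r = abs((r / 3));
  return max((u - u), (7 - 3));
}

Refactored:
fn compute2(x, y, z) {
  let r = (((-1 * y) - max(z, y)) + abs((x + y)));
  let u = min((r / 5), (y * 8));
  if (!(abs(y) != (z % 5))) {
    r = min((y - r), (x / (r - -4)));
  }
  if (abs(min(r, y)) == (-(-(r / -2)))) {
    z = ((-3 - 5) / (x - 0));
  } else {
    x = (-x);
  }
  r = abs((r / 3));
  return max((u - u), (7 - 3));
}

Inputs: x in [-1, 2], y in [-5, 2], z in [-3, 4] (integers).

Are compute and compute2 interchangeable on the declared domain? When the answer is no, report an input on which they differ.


Side by side, the visible changes include: boolean connective usage differs, and comparison usage differs.
One worked example (x=-1, y=-1, z=-2) — compute: r := 4 | u := -8 | (abs(y) == (z % 5)): false | (abs(min(r, y)) == (r / -2)): false | x := 1 | r := 1 | result 4; compute2: r := 4 | u := -8 | (!(abs(y) != (z % 5))): false | (abs(min(r, y)) == (-(-(r / -2)))): false | x := 1 | r := 1 | result 4; agreement on 4.
An exhaustive pass over the 256 declared inputs shows identical outputs.
verdict: equivalent


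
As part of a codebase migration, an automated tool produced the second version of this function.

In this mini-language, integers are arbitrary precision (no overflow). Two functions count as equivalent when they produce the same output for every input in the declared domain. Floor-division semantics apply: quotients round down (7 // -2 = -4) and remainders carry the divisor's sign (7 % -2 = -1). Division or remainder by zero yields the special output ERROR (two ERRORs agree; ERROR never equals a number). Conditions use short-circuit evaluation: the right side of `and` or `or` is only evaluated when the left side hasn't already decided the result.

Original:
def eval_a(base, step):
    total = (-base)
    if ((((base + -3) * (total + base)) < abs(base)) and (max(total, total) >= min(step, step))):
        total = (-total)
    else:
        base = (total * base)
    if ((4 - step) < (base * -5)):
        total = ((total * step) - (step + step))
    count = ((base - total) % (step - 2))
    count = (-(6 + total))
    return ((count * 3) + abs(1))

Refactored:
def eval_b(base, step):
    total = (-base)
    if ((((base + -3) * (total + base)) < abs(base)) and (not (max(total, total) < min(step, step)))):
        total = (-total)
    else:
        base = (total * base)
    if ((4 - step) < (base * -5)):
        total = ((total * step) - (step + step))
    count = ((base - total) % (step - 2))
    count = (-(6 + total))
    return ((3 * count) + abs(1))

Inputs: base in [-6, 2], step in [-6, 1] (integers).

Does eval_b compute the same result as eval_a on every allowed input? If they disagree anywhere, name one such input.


Reading the diff, among the changes: comparison usage differs; and boolean connective usage differs.
As a probe, take base=-2, step=-5: eval_a runs total becomes 2; next ((((base + -3) * (total + base)) < abs(base)) and (max(total, total) >= min(step, step))) evaluates to true; next total becomes -2; next ((4 - step) < (base * -5)) evaluates to true; next total becomes 20; next count becomes -1; next count becomes -26; next final value -77; eval_b runs total becomes 2; next ((((base + -3) * (total + base)) < abs(base)) and (not (max(total, total) < min(step, step)))) evaluates to true; next total becomes -2; next ((4 - step) < (base * -5)) evaluates to true; next total becomes 20; next count becomes -1; next count becomes -26; next final value -77; both end at -77.
An exhaustive pass over the 72 declared inputs shows identical outputs.
verdict: equivalent


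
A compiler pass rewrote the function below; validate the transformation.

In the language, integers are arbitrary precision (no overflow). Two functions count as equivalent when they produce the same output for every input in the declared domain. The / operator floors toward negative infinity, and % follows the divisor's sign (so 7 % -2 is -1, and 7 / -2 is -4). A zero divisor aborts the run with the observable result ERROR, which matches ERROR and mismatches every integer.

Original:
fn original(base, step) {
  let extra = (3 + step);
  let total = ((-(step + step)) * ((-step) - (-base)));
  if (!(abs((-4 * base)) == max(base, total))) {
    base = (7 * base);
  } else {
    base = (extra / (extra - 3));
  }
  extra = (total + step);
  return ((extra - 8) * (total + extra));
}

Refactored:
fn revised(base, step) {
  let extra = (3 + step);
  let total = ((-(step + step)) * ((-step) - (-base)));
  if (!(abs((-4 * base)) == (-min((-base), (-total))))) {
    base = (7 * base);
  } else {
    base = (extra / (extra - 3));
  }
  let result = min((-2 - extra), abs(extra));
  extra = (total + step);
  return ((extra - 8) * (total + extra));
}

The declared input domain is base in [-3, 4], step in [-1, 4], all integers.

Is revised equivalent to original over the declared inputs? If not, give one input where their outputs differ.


Reading the diff, among the changes: constant usage differs, arithmetic usage differs, local variable names differ, min/max/abs usage differs, statement counts differ.
Tracing base=-1, step=0: original: extra := 3 | total := 0 | (!(abs((-4 * base)) == max(base, total))): true | base := -7 | extra := 0 | result 0 | revised: extra := 3 | total := 0 | (!(abs((-4 * base)) == (-min((-base), (-total))))): true | base := -7 | result := -5 | extra := 0 | result 0 — matching result 0.
Across all 48 domain points the two functions coincide.
verdict: equivalent


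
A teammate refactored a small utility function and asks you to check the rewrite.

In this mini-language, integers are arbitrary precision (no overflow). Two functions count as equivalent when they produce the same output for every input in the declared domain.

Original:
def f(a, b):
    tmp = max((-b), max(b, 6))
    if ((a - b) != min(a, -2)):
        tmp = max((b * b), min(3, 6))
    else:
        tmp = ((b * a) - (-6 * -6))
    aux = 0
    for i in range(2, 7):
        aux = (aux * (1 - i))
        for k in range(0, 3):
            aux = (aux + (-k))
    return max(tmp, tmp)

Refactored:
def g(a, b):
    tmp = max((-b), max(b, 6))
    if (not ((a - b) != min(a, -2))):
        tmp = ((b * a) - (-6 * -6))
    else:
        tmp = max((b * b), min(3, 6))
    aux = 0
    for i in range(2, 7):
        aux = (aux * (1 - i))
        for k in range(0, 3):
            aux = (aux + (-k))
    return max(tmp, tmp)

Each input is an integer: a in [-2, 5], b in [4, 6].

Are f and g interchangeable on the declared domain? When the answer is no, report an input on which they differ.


Reading the diff, among the changes: boolean connective usage differs.
One worked example (a=4, b=5) — f: tmp=6, then ((a - b) != min(a, -2)) is true, then tmp=25, then aux=0, then (i=2), then aux=0, then (k=0), then aux=0, then (k=1), then aux=-1, then (k=2), then aux=-3, then (i=3), then aux=6, then (k=0), then aux=6, then (k=1), then aux=5, then (k=2), then aux=3, then (i=4), then aux=-9, then (k=0), then aux=-9, then (k=1), then aux=-10, then (k=2), then aux=-12, then (i=5), then aux=48, then (k=0), then aux=48, then (k=1), then aux=47, then (k=2), then aux=45, then (i=6), then aux=-225, then (k=0), then aux=-225, then (k=1), then aux=-226, then (k=2), then aux=-228, then returns 25; g: tmp=6, then (not ((a - b) != min(a, -2))) is false, then tmp=25, then aux=0, then (i=2), then aux=0, then (k=0), then aux=0, then (k=1), then aux=-1, then (k=2), then aux=-3, then (i=3), then aux=6, then (k=0), then aux=6, then (k=1), then aux=5, then (k=2), then aux=3, then (i=4), then aux=-9, then (k=0), then aux=-9, then (k=1), then aux=-10, then (k=2), then aux=-12, then (i=5), then aux=48, then (k=0), then aux=48, then (k=1), then aux=47, then (k=2), then aux=45, then (i=6), then aux=-225, then (k=0), then aux=-225, then (k=1), then aux=-226, then (k=2), then aux=-228, then returns 25; agreement on 25.
Checked all 24 inputs in the declared domain: the outputs agree on every one.
verdict: equivalent


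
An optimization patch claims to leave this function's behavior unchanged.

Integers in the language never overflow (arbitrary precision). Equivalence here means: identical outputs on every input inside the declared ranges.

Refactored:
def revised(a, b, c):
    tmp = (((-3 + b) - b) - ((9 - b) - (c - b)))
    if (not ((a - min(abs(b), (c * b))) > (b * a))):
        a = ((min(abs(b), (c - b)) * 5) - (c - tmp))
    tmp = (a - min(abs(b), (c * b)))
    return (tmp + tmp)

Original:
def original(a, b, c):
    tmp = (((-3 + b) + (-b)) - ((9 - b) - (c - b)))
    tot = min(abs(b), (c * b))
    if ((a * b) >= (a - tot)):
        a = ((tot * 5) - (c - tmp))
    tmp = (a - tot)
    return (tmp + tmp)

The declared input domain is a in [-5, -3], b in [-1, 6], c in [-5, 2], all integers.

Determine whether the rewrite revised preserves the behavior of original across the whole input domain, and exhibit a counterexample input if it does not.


There is a counterexample at a=-5, b=-1, c=-5: -16 on one side, -66 on the other.
original: tmp := -17 | tot := 1 | ((a * b) >= (a - tot)): true | a := -7 | tmp := -8 | result -16
revised: tmp := -17 | (not ((a - min(abs(b), (c * b))) > (b * a))): true | a := -32 | tmp := -33 | result -66
verdict: not equivalent; witness: a=-5, b=-1, c=-5


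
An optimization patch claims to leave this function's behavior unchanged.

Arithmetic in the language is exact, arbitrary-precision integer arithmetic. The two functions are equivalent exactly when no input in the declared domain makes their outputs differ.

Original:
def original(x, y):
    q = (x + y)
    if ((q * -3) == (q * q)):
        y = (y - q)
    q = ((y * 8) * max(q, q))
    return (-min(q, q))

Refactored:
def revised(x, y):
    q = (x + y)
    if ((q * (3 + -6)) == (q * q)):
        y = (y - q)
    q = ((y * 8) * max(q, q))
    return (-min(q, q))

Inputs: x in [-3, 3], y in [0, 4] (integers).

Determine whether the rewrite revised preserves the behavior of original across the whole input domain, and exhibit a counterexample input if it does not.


Comparing the listings, the differences include: arithmetic usage differs; constant usage differs.
Spot check at x=3, y=2 — original: q = 5; ((q * -3) == (q * q)) -> false; q = 80; return -80. revised: q = 5; ((q * (3 + -6)) == (q * q)) -> false; q = 80; return -80. Both give -80.
Sweeping the whole domain (35 inputs) finds no disagreement.
verdict: equivalent


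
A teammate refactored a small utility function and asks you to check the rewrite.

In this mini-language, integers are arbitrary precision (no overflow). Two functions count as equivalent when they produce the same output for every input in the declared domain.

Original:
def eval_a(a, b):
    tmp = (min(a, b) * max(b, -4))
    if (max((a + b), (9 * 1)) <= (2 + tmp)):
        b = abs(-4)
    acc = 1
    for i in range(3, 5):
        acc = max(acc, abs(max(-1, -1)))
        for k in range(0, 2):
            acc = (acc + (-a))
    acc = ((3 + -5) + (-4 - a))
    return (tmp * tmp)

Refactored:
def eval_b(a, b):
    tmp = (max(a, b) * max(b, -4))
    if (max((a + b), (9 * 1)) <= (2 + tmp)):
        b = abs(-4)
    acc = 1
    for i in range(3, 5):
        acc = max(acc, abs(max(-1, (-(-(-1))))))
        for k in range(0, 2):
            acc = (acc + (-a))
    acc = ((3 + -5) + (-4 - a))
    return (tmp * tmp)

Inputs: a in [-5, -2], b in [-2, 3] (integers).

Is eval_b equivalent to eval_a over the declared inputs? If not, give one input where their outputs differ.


Try a=-5, b=-2.
eval_a: tmp=10, then (max((a + b), (9 * 1)) <= (2 + tmp)) is true, then b=4, then acc=1, then (i=3), then acc=1, then (k=0), then acc=6, then (k=1), then acc=11, then (i=4), then acc=11, then (k=0), then acc=16, then (k=1), then acc=21, then acc=-1, then returns 100
eval_b: tmp=4, then (max((a + b), (9 * 1)) <= (2 + tmp)) is false, then acc=1, then (i=3), then acc=1, then (k=0), then acc=6, then (k=1), then acc=11, then (i=4), then acc=11, then (k=0), then acc=16, then (k=1), then acc=21, then acc=-1, then returns 16
100 vs 16 — the two versions disagree here.
verdict: not equivalent; witness: a=-5, b=-2


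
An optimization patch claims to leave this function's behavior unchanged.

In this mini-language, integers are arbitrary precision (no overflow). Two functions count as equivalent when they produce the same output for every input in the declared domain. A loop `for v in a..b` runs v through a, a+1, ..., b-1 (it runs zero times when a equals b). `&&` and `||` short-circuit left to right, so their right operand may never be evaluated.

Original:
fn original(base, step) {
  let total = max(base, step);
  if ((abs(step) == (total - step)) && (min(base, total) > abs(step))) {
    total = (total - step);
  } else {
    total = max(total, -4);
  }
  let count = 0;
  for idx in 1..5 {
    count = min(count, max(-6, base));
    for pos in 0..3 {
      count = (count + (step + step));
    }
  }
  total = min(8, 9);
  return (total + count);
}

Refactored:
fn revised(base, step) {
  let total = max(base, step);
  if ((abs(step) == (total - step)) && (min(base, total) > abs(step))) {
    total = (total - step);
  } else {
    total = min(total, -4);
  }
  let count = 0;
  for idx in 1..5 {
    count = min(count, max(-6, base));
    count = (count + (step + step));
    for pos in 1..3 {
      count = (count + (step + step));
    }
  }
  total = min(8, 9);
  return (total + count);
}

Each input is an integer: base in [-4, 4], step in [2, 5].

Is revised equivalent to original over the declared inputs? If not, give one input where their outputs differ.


The suspicious edit (`max(total, -4)` became `min(total, -4)`) never changes the result for any input inside the declared domain.
As a probe, take base=3, step=4: original runs total = 4; ((abs(step) == (total - step)) && (min(base, total) > abs(step))) -> false; total = 4; count = 0; [idx=1]; count = 0; [pos=0]; count = 8; [pos=1]; count = 16; [pos=2]; count = 24; [idx=2]; count = 3; [pos=0]; count = 11; [pos=1]; count = 19; [pos=2]; count = 27; [idx=3]; count = 3; [pos=0]; count = 11; [pos=1]; count = 19; [pos=2]; count = 27; [idx=4]; count = 3; [pos=0]; count = 11; [pos=1]; count = 19; [pos=2]; count = 27; total = 8; return 35; revised runs total = 4; ((abs(step) == (total - step)) && (min(base, total) > abs(step))) -> false; total = -4; count = 0; [idx=1]; count = 0; count = 8; [pos=1]; count = 16; [pos=2]; count = 24; [idx=2]; count = 3; count = 11; [pos=1]; count = 19; [pos=2]; count = 27; [idx=3]; count = 3; count = 11; [pos=1]; count = 19; [pos=2]; count = 27; [idx=4]; count = 3; count = 11; [pos=1]; count = 19; [pos=2]; count = 27; total = 8; return 35; both end at 35.
Checked all 36 inputs in the declared domain: the outputs agree on every one.
verdict: equivalent
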